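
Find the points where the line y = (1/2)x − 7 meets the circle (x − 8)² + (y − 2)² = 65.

(4, −5) and (16, 1)

From the line, y = (−14 + x)/2. Substituting:
5x² − 100x + 320 = 0  ⟹  x² − 20x + 64 = 0
x = 16 or x = 4, giving (16, 1) and (4, −5).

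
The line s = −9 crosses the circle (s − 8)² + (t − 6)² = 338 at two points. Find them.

The line gives s = −9. Substituting into the circle:
t² − 12t − 13 = 0
t = 13 or t = −1, giving (−9, 13) and (−9, −1).

(−9, −1) and (−9, 13)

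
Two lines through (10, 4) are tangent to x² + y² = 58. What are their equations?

A line y − (4) = m(x − (10)) is tangent when its distance from (0, 0) is √58:
[m·(−10) − (−4)]² = 58(m² + 1)
21m² − 40m − 21 = 0, so m = 7/3 or m = −3/7.
Through (10, 4) these give 7x − 3y = 58 and 3x + 7y = 58.

7x − 3y = 58 and 3x + 7y = 58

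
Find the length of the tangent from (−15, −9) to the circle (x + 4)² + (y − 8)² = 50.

With centre O = (−4, 8), |OP|² = 410 and r² = 50.
Power of the point: PT² = |PO|² − r² = 360, so PT = 6√10.

6√10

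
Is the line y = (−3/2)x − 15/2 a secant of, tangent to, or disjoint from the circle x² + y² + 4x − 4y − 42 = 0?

secant

d² = (3·(−2) + 2·2 − (−15))²/13 = 13; r² = 50.
Since d² < r², the line cuts the circle twice.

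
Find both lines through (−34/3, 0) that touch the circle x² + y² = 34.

3x − 5y = −34 and 3x + 5y = −34

A line y − (0) = m(x − (−34/3)) is tangent when its distance from (0, 0) is √34:
(34/3m − (0))² = 34(m² + 1)
25m² − 9 = 0, so m = 3/5 or m = −3/5.
With m = 3/5: 3x − 5y = −34. With m = −3/5: 3x + 5y = −34.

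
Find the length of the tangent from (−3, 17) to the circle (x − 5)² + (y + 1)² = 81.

Centre (5, −1), r² = 81. |PO|² = (−8)² + (18)² = 388.
The tangent meets the radius at right angles, so tangent² = |PO|² − r² = 388 − 81 = 307.

√307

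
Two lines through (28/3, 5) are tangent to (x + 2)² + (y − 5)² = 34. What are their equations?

3x + 5y = 53 and 3x − 5y = 3

Write the tangent as mx − y + (5 − m·(28/3)) = 0 and set its distance from the centre to √34:
(−34/3m − (0))² = 34(m² + 1)
25m² − 9 = 0, so m = −3/5 or m = 3/5.
Through (28/3, 5) these give 3x + 5y = 53 and 3x − 5y = 3.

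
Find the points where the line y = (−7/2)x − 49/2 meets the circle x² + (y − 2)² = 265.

(−11, 14) and (−3, −14)

From the line, y = (−49 − 7x)/2. Substituting:
53x² + 742x + 1749 = 0  ⟹  x² + 14x + 33 = 0
x = −3 or x = −11, giving (−3, −14) and (−11, 14).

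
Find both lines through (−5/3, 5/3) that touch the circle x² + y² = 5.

2x − y = −5 and x − 2y = −5

Write the tangent as mx − y + (5/3 − m·(−5/3)) = 0 and set its distance from the centre to √5:
(5/3m − (−5/3))² = 5(m² + 1)
2m² − 5m + 2 = 0, so m = 2 or m = 1/2.
With m = 2: 2x − y = −5. With m = 1/2: x − 2y = −5.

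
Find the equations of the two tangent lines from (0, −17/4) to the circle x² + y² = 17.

A line y − (−17/4) = m(x − (0)) is tangent when its distance from (0, 0) is √17:
[m·(0) − (17/4)]² = 17(m² + 1)
16m² − 1 = 0, so m = 1/4 or m = −1/4.
With m = 1/4: x − 4y = 17. With m = −1/4: x + 4y = −17.

x − 4y = 17 and x + 4y = −17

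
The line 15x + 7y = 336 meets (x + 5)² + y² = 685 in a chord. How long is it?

The distance from (−5, 0) to the line is 411/√274, and r² = 685.
Half the chord is √(r² − d²) = √(137/2), so the full chord is √274.

√274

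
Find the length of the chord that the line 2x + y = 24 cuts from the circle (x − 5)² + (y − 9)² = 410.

Substitute y = −2x + 24:
5x² − 70x − 160 = 0  ⟹  x² − 14x − 32 = 0
x = 16 or x = −2, giving (16, −8) and (−2, 28).
|(16, −8) − (−2, 28)| = √((18)² + (−36)²) = 18√5.

18√5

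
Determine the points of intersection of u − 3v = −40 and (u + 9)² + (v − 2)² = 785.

(−37, 1) and (14, 18)

Substitute v = (40 + u)/3:
10u² + 230u − 5180 = 0  ⟹  u² + 23u − 518 = 0
u = 14 or u = −37, giving (14, 18) and (−37, 1).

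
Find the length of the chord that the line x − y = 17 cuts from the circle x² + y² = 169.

7√2

Centre (0, 0), r² = 169. Perpendicular distance d from centre to line = |−17| / √2 = 17/√2.
Half the chord is √(r² − d²) = √(49/2), so the full chord is 7√2.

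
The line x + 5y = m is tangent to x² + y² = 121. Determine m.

m = ±11√26

Tangency holds when the distance from the centre (0, 0) to the line equals the radius 11:
|1·0 + 5·0 − m| / √26 = 11
|m| = 11√26.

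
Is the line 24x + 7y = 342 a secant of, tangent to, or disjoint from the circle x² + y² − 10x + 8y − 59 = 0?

tangent

Substituting the line into the circle gives 625x² − 18250x + 133225 = 0.
Δ = 333062500 − 333062500 = 0.
A repeated root: the line is tangent.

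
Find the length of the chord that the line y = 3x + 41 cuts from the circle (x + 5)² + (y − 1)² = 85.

Substitute y = 3x + 41:
10x² + 250x + 1540 = 0  ⟹  x² + 25x + 154 = 0
x = −11 or x = −14, giving (−11, 8) and (−14, −1).
Chord length = distance between (−11, 8) and (−14, −1) = √90 = 3√10.

3√10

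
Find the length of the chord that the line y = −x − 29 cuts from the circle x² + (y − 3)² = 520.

4√2

Centre (0, 3), r² = 520. Perpendicular distance d from centre to line = |32| / √2 = 32/√2.
Chord = 2√(r² − d²) = 2·√(8) = 4√2.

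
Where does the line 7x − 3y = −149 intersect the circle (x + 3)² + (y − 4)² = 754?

(−26, −11) and (−8, 31)

From the line, y = (149 + 7x)/3. Substituting:
58x² + 1972x + 12064 = 0  ⟹  x² + 34x + 208 = 0
x = −8 or x = −26, giving (−8, 31) and (−26, −11).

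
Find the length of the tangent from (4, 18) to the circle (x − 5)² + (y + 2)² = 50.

3√39

Centre (5, −2), r² = 50. |PO|² = (−1)² + (20)² = 401.
The tangent meets the radius at right angles, so tangent² = |PO|² − r² = 401 − 50 = 351.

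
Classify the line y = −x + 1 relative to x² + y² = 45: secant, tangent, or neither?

secant

Centre (0, 0), r² = 45. Distance² from centre to line = (−1)²/2 = 1/2.
Since d² < r², the line cuts the circle twice.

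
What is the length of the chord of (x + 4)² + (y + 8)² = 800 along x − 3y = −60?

8√10

From the line, y = (60 + x)/3. Substituting:
10x² + 240x = 0  ⟹  x² + 24x = 0
x = 0 or x = −24, giving (0, 20) and (−24, 12).
|(0, 20) − (−24, 12)| = √((24)² + (8)²) = 8√10.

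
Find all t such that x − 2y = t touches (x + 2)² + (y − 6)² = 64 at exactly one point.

t = −14 ± 8√5

The line touches the circle iff its distance from (−2, 6) is 8:
|1·(−2) − 2·6 − t| / √5 = 8
|t − (−14)| = 8√5.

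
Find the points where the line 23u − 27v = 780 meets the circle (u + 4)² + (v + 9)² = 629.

(−6, −34) and (21, −11)

Express v = (−780 + 23u)/27 and substitute into the circle:
1258u² − 18870u − 158508 = 0  ⟹  u² − 15u − 126 = 0
u = 21 or u = −6, giving (21, −11) and (−6, −34).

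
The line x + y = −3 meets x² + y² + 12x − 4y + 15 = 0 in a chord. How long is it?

Express y = −x − 3 and substitute into the circle:
2x² + 22x + 36 = 0  ⟹  x² + 11x + 18 = 0
x = −2 or x = −9, giving (−2, −1) and (−9, 6).
|(−2, −1) − (−9, 6)| = √((7)² + (−7)²) = 7√2.

7√2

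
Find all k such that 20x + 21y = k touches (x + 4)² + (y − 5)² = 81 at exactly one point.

k = −236 or k = 286

For a tangent, require d(centre, line) = r = 9.
|20·(−4) + 21·5 − k| / √841 = 9
|k − (25)| = 9·29, so k = 286 or k = −236.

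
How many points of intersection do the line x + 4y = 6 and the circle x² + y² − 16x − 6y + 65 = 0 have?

Substituting the line into the circle gives 17x² − 244x + 932 = 0.
Δ = 59536 − 63376 = −3840.
No real roots: the line does not meet the circle.

0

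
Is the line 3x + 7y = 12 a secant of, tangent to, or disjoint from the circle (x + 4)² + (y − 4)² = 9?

secant

Centre (−4, 4), r² = 9. Distance² from centre to line = (4)²/58 = 8/29.
Since d² < r², the line cuts the circle twice.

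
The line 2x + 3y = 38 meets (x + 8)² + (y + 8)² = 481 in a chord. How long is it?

2√13

Substitute y = (38 − 2x)/3:
13x² − 104x + 91 = 0  ⟹  x² − 8x + 7 = 0
x = 7 or x = 1, giving (7, 8) and (1, 12).
|(7, 8) − (1, 12)| = √((6)² + (−4)²) = 2√13.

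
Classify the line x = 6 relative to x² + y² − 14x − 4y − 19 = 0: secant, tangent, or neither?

secant

d² = (1·7 + 0·2 − (6))² = 1; r² = 72.
Since d² < r², the line cuts the circle twice.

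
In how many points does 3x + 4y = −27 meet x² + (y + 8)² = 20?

2

d² = (3·0 + 4·(−8) − (−27))²/25 = 1; r² = 20.
Since d² < r², the line cuts the circle twice.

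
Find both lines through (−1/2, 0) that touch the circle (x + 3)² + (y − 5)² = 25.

Write the tangent as mx − y + (0 − m·(−1/2)) = 0 and set its distance from the centre to 5:
[m·(−5/2) − (5)]² = 25(m² + 1)
3m² − 4m = 0, so m = 4/3 or m = 0.
With m = 4/3: 4x − 3y = −2. With m = 0: y = 0.

4x − 3y = −2 and y = 0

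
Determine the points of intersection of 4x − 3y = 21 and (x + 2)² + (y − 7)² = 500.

Substitute y = (−21 + 4x)/3:
25x² − 300x − 2700 = 0  ⟹  x² − 12x − 108 = 0
x = 18 or x = −6, giving (18, 17) and (−6, −15).

(−6, −15) and (18, 17)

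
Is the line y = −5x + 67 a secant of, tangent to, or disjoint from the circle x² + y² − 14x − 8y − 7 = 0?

secant

Substituting the line into the circle gives 26x² − 644x + 3946 = 0.
Δ = 414736 − 410384 = 4352.
Two real roots: the line is a secant.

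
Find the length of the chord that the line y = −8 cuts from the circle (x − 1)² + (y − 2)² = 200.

Centre (1, 2), r² = 200. Perpendicular distance d from centre to line = |10| / √1 = 10.
Half the chord is √(r² − d²) = √(100), so the full chord is 20.

20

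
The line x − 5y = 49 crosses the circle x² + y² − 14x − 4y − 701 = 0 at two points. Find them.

Substitute y = (−49 + x)/5:
26x² − 468x − 14144 = 0  ⟹  x² − 18x − 544 = 0
x = 34 or x = −16, giving (34, −3) and (−16, −13).

(−16, −13) and (34, −3)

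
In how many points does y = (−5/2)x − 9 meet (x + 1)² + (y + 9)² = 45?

Centre (−1, −9), r² = 45. Distance² from centre to line = (−5)²/29 = 25/29.
Since d² < r², the line cuts the circle twice.

2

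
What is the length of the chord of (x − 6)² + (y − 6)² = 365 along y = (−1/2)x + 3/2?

16√5

Express y = (3 − x)/2 and substitute into the circle:
5x² − 30x − 1235 = 0  ⟹  x² − 6x − 247 = 0
x = 19 or x = −13, giving (19, −8) and (−13, 8).
Chord length = distance between (19, −8) and (−13, 8) = √1280 = 16√5.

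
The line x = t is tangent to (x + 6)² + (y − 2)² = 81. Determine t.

The line touches the circle iff its distance from (−6, 2) is 9:
|1·(−6) + 0·2 − t| / √1 = 9
|t − (−6)| = 9, so t = 3 or t = −15.

t = −15 or t = 3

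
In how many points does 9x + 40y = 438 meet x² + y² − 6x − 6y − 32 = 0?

d² = (9·3 + 40·3 − (438))²/1681 = 84681/1681; r² = 50.
Since d² > r², the line lies outside the circle.

0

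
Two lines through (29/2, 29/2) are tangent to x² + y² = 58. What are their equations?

Write the tangent as mx − y + (29/2 − m·(29/2)) = 0 and set its distance from the centre to √58:
(−29/2m − (−29/2))² = 58(m² + 1)
21m² − 58m + 21 = 0, so m = 3/7 or m = 7/3.
With m = 3/7: 3x − 7y = −58. With m = 7/3: 7x − 3y = 58.

3x − 7y = −58 and 7x − 3y = 58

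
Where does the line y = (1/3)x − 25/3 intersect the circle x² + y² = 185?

(−8, −11) and (13, −4)

Substitute y = (−25 + x)/3:
10x² − 50x − 1040 = 0  ⟹  x² − 5x − 104 = 0
x = 13 or x = −8, giving (13, −4) and (−8, −11).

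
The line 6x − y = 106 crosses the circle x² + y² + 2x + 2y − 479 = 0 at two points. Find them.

(15, −16) and (19, 8)

From the line, y = 6x − 106. Substituting:
37x² − 1258x + 10545 = 0  ⟹  x² − 34x + 285 = 0
x = 19 or x = 15, giving (19, 8) and (15, −16).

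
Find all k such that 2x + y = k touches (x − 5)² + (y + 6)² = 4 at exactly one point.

k = 4 ± 2√5

For a tangent, require d(centre, line) = r = 2.
|2·5 + 1·(−6) − k| / √5 = 2
|k − (4)| = 2√5.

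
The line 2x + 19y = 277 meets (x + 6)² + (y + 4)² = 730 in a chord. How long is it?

Substitute y = (277 − 2x)/19:
365x² + 2920x − 125925 = 0  ⟹  x² + 8x − 345 = 0
x = 15 or x = −23, giving (15, 13) and (−23, 17).
|(15, 13) − (−23, 17)| = √((38)² + (−4)²) = 2√365.

2√365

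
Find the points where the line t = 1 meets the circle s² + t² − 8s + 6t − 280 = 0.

Substitute t = 1:
s² − 8s − 273 = 0
s = 21 or s = −13, giving (21, 1) and (−13, 1).

(−13, 1) and (21, 1)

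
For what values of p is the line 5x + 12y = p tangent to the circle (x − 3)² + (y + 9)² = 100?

For a tangent, require d(centre, line) = r = 10.
|5·3 + 12·(−9) − p| / √169 = 10
|p − (−93)| = 10·13, so p = 37 or p = −223.

p = −223 or p = 37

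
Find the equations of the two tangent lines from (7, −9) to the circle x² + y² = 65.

Let a tangent through (7, −9) have slope m. Its distance from (0, 0) must equal √65:
[m·(−7) − (9)]² = 65(m² + 1)
8m² − 63m − 8 = 0, so m = 8 or m = −1/8.
Through (7, −9) these give 8x − y = 65 and x + 8y = −65.

8x − y = 65 and x + 8y = −65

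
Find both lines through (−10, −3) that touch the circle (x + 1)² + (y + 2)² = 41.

Write the tangent as mx − y + (−3 − m·(−10)) = 0 and set its distance from the centre to √41:
(9m − (1))² = 41(m² + 1)
20m² − 9m − 20 = 0, so m = −4/5 or m = 5/4.
With m = −4/5: 4x + 5y = −55. With m = 5/4: 5x − 4y = −38.

4x + 5y = −55 and 5x − 4y = −38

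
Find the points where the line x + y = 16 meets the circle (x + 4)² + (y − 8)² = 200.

(−6, 22) and (10, 6)

From the line, y = −x + 16. Substituting:
2x² − 8x − 120 = 0  ⟹  x² − 4x − 60 = 0
x = 10 or x = −6, giving (10, 6) and (−6, 22).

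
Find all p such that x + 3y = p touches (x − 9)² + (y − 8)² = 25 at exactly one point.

The line touches the circle iff its distance from (9, 8) is 5:
|1·9 + 3·8 − p| / √10 = 5
|p − (33)| = 5√10.

p = 33 ± 5√10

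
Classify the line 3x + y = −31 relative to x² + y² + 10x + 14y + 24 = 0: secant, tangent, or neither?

Substituting the line into the circle gives 10x² + 154x + 551 = 0.
Δ = 23716 − 22040 = 1676.
Two real roots: the line is a secant.

secant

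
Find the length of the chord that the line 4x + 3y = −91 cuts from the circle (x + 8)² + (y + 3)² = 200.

Substitute y = (−91 − 4x)/3:
25x² + 800x + 5500 = 0  ⟹  x² + 32x + 220 = 0
x = −10 or x = −22, giving (−10, −17) and (−22, −1).
|(−10, −17) − (−22, −1)| = √((12)² + (−16)²) = 20.

20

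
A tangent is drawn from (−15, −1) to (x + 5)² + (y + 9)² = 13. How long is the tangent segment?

√151

The centre is (−5, −9) and r = √13. The square of the distance from P to the centre is 100 + 64 = 164.
Power of the point: PT² = |PO|² − r² = 151, so PT = √151.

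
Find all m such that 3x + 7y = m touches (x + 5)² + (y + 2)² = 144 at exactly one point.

For a tangent, require d(centre, line) = r = 12.
|3·(−5) + 7·(−2) − m| / √58 = 12
|m − (−29)| = 12√58.

m = −29 ± 12√58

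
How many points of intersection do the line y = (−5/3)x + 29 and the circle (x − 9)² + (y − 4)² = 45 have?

Substituting the line into the circle gives 34x² − 912x + 5949 = 0.
Δ = 831744 − 809064 = 22680.
Two real roots: the line is a secant.

2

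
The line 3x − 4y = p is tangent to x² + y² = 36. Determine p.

For a tangent, require d(centre, line) = r = 6.
|3·0 − 4·0 − p| / √25 = 6
|p| = 6·5, so p = 30 or p = −30.

p = −30 or p = 30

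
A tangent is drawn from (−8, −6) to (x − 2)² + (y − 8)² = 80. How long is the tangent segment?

6√6

The centre is (2, 8) and r = 4√5. The square of the distance from P to the centre is 100 + 196 = 296.
Power of the point: PT² = |PO|² − r² = 216, so PT = 6√6.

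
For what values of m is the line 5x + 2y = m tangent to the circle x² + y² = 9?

The line touches the circle iff its distance from (0, 0) is 3:
|5·0 + 2·0 − m| / √29 = 3
|m| = 3√29.

m = ±3√29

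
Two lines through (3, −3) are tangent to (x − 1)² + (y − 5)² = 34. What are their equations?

3x + 5y = −6 and 5x − 3y = 24

Let a tangent through (3, −3) have slope m. Its distance from (1, 5) must equal √34:
[m·(−2) − (8)]² = 34(m² + 1)
15m² − 16m − 15 = 0, so m = −3/5 or m = 5/3.
Through (3, −3) these give 3x + 5y = −6 and 5x − 3y = 24.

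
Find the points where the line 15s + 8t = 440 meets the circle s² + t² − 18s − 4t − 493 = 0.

Substitute t = (440 − 15s)/8:
289s² − 13872s + 147968 = 0  ⟹  s² − 48s + 512 = 0
s = 32 or s = 16, giving (32, −5) and (16, 25).

(16, 25) and (32, −5)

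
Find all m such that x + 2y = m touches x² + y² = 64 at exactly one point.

For a tangent, require d(centre, line) = r = 8.
|1·0 + 2·0 − m| / √5 = 8
|m| = 8√5.

m = ±8√5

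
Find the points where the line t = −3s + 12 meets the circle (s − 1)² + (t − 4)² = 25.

Express t = −3s + 12 and substitute into the circle:
10s² − 50s + 40 = 0  ⟹  s² − 5s + 4 = 0
s = 4 or s = 1, giving (4, 0) and (1, 9).

(1, 9) and (4, 0)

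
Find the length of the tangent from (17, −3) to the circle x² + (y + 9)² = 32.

√293

Centre (0, −9), r² = 32. |PO|² = (17)² + (6)² = 325.
By the tangent–radius right angle, tangent length = √(|PO|² − r²) = √293.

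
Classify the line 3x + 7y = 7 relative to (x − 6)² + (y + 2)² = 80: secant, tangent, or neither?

secant

Substituting the line into the circle gives 58x² − 714x − 1715 = 0.
Δ = 509796 − (−397880) = 907676.
Two real roots: the line is a secant.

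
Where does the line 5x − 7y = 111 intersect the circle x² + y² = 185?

(4, −13) and (11, −8)

Substitute y = (−111 + 5x)/7:
74x² − 1110x + 3256 = 0  ⟹  x² − 15x + 44 = 0
x = 11 or x = 4, giving (11, −8) and (4, −13).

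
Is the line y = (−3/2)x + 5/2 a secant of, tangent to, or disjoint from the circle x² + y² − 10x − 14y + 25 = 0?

secant

Centre (5, 7), r² = 49. Distance² from centre to line = (24)²/13 = 576/13.
Since d² < r², the line cuts the circle twice.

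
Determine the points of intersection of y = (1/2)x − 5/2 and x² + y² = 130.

Express y = (−5 + x)/2 and substitute into the circle:
5x² − 10x − 495 = 0  ⟹  x² − 2x − 99 = 0
x = 11 or x = −9, giving (11, 3) and (−9, −7).

(−9, −7) and (11, 3)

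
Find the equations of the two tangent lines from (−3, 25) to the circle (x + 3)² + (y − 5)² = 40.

3x + y = 16 and 3x − y = −34

A line y − (25) = m(x − (−3)) is tangent when its distance from (−3, 5) is 2√10:
[m·(0) − (−20)]² = 40(m² + 1)
m² − 9 = 0, so m = −3 or m = 3.
With m = −3: 3x + y = 16. With m = 3: 3x − y = −34.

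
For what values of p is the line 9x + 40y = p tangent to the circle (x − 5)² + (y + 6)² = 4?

p = −277 or p = −113

The line touches the circle iff its distance from (5, −6) is 2:
|9·5 + 40·(−6) − p| / √1681 = 2
|p − (−195)| = 2·41, so p = −113 or p = −277.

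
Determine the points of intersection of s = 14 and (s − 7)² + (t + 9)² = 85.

The line gives s = 14. Substituting into the circle:
t² + 18t + 45 = 0
t = −3 or t = −15, giving (14, −3) and (14, −15).

(14, −15) and (14, −3)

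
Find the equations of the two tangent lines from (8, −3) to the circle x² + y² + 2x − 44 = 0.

2x + y = 13 and x − 2y = 14

A line y − (−3) = m(x − (8)) is tangent when its distance from (−1, 0) is 3√5:
(−9m − (3))² = 45(m² + 1)
2m² + 3m − 2 = 0, so m = −2 or m = 1/2.
Through (8, −3) these give 2x + y = 13 and x − 2y = 14.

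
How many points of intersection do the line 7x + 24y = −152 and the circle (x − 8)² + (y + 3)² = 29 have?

0

Substituting the line into the circle gives 625x² − 8096x + 26560 = 0.
Δ = 65545216 − 66400000 = −854784.
No real roots: the line does not meet the circle.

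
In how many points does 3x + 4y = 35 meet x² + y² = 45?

0

Substituting the line into the circle gives 25x² − 210x + 505 = 0.
Δ = 44100 − 50500 = −6400.
No real roots: the line does not meet the circle.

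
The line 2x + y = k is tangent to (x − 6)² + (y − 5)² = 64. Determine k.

The line touches the circle iff its distance from (6, 5) is 8:
|2·6 + 1·5 − k| / √5 = 8
|k − (17)| = 8√5.

k = 17 ± 8√5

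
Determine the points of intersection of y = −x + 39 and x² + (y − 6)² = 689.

From the line, y = −x + 39. Substituting:
2x² − 66x + 400 = 0  ⟹  x² − 33x + 200 = 0
x = 25 or x = 8, giving (25, 14) and (8, 31).

(8, 31) and (25, 14)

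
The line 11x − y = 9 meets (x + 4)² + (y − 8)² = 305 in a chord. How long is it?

3√122

The distance from (−4, 8) to the line is 61/√122, and r² = 305.
Half the chord is √(r² − d²) = √(549/2), so the full chord is 3√122.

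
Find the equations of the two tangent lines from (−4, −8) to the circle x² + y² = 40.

x − 3y = 20 and 3x + y = −20

Let a tangent through (−4, −8) have slope m. Its distance from (0, 0) must equal 2√10:
(4m − (8))² = 40(m² + 1)
3m² + 8m − 3 = 0, so m = 1/3 or m = −3.
With m = 1/3: x − 3y = 20. With m = −3: 3x + y = −20.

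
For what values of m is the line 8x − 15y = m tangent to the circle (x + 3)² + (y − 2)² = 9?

Tangency holds when the distance from the centre (−3, 2) to the line equals the radius 3:
|8·(−3) − 15·2 − m| / √289 = 3
|m − (−54)| = 3·17, so m = −3 or m = −105.

m = −105 or m = −3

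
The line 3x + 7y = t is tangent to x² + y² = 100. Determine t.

For a tangent, require d(centre, line) = r = 10.
|3·0 + 7·0 − t| / √58 = 10
|t| = 10√58.

t = ±10√58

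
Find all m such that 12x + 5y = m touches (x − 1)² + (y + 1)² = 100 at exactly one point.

Tangency holds when the distance from the centre (1, −1) to the line equals the radius 10:
|12·1 + 5·(−1) − m| / √169 = 10
|m − (7)| = 10·13, so m = 137 or m = −123.

m = −123 or m = 137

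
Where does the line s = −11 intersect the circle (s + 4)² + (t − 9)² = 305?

(−11, −7) and (−11, 25)

The line gives s = −11. Substituting into the circle:
t² − 18t − 175 = 0
t = 25 or t = −7, giving (−11, 25) and (−11, −7).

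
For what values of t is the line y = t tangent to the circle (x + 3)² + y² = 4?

t = −2 or t = 2

The line touches the circle iff its distance from (−3, 0) is 2:
|0·(−3) + 1·0 − t| / √1 = 2
|t| = 2, so t = 2 or t = −2.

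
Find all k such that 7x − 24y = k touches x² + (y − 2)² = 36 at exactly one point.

The line touches the circle iff its distance from (0, 2) is 6:
|7·0 − 24·2 − k| / √625 = 6
|k − (−48)| = 6·25, so k = 102 or k = −198.

k = −198 or k = 102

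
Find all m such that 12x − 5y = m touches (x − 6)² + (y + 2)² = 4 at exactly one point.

Tangency holds when the distance from the centre (6, −2) to the line equals the radius 2:
|12·6 − 5·(−2) − m| / √169 = 2
|m − (82)| = 2·13, so m = 108 or m = 56.

m = 56 or m = 108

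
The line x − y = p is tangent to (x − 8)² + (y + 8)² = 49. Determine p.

The line touches the circle iff its distance from (8, −8) is 7:
|1·8 − 1·(−8) − p| / √2 = 7
|p − (16)| = 7√2.

p = 16 ± 7√2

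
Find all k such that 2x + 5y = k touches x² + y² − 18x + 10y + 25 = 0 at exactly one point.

The line touches the circle iff its distance from (9, −5) is 9:
|2·9 + 5·(−5) − k| / √29 = 9
|k − (−7)| = 9√29.

k = −7 ± 9√29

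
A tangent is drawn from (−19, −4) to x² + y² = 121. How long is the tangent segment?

16

Centre (0, 0), r² = 121. |PO|² = (−19)² + (−4)² = 377.
By the tangent–radius right angle, tangent length = √(|PO|² − r²) = √256 = 16.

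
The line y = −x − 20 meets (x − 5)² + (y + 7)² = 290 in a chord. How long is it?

Substitute y = −x − 20:
2x² + 16x − 96 = 0  ⟹  x² + 8x − 48 = 0
x = 4 or x = −12, giving (4, −24) and (−12, −8).
Chord length = distance between (4, −24) and (−12, −8) = √512 = 16√2.

16√2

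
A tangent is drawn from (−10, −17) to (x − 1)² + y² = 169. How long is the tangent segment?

The centre is (1, 0) and r = 13. The square of the distance from P to the centre is 121 + 289 = 410.
Power of the point: PT² = |PO|² − r² = 241, so PT = √241.

√241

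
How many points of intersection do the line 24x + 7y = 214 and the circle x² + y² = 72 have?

0

d² = (24·0 + 7·0 − (214))²/625 = 45796/625; r² = 72.
Since d² > r², the line lies outside the circle.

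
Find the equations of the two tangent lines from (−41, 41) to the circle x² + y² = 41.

4x + 5y = 41 and 5x + 4y = −41

A line y − (41) = m(x − (−41)) is tangent when its distance from (0, 0) is √41:
(41m − (−41))² = 41(m² + 1)
20m² + 41m + 20 = 0, so m = −4/5 or m = −5/4.
With m = −4/5: 4x + 5y = 41. With m = −5/4: 5x + 4y = −41.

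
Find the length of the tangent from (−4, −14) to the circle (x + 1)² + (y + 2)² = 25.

8√2

With centre O = (−1, −2), |OP|² = 153 and r² = 25.
The tangent meets the radius at right angles, so tangent² = |PO|² − r² = 153 − 25 = 128.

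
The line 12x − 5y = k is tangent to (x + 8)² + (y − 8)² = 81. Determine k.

k = −253 or k = −19

Tangency holds when the distance from the centre (−8, 8) to the line equals the radius 9:
|12·(−8) − 5·8 − k| / √169 = 9
|k − (−136)| = 9·13, so k = −19 or k = −253.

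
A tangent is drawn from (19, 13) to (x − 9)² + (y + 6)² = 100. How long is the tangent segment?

19

Centre (9, −6), r² = 100. |PO|² = (10)² + (19)² = 461.
The tangent meets the radius at right angles, so tangent² = |PO|² − r² = 461 − 100 = 361.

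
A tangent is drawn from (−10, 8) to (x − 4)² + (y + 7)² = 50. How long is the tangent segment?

With centre O = (4, −7), |OP|² = 421 and r² = 50.
By the tangent–radius right angle, tangent length = √(|PO|² − r²) = √371.

√371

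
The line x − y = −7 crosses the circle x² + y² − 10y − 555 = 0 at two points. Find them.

Express y = x + 7 and substitute into the circle:
2x² + 4x − 576 = 0  ⟹  x² + 2x − 288 = 0
x = 16 or x = −18, giving (16, 23) and (−18, −11).

(−18, −11) and (16, 23)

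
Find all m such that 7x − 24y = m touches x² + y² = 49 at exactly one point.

The line touches the circle iff its distance from (0, 0) is 7:
|7·0 − 24·0 − m| / √625 = 7
|m| = 7·25, so m = 175 or m = −175.

m = −175 or m = 175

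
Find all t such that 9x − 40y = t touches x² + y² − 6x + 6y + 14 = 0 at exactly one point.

t = 65 or t = 229

Tangency holds when the distance from the centre (3, −3) to the line equals the radius 2:
|9·3 − 40·(−3) − t| / √1681 = 2
|t − (147)| = 2·41, so t = 229 or t = 65.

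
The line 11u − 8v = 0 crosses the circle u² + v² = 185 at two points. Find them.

Express v = (11u)/8 and substitute into the circle:
185u² − 11840 = 0  ⟹  u² − 64 = 0
u = 8 or u = −8, giving (8, 11) and (−8, −11).

(−8, −11) and (8, 11)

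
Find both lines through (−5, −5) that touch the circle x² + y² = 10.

3x − y = −10 and x − 3y = 10

Let a tangent through (−5, −5) have slope m. Its distance from (0, 0) must equal √10:
(5m − (5))² = 10(m² + 1)
3m² − 10m + 3 = 0, so m = 3 or m = 1/3.
With m = 3: 3x − y = −10. With m = 1/3: x − 3y = 10.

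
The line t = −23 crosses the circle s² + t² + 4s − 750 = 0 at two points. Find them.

Substitute t = −23:
s² + 4s − 221 = 0
s = 13 or s = −17, giving (13, −23) and (−17, −23).

(−17, −23) and (13, −23)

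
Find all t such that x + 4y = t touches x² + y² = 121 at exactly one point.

For a tangent, require d(centre, line) = r = 11.
|1·0 + 4·0 − t| / √17 = 11
|t| = 11√17.

t = ±11√17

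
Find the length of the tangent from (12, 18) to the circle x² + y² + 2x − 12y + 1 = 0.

The centre is (−1, 6) and r = 6. The square of the distance from P to the centre is 169 + 144 = 313.
By the tangent–radius right angle, tangent length = √(|PO|² − r²) = √277.

√277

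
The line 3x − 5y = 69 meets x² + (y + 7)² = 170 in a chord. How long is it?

Substitute y = (−69 + 3x)/5:
34x² − 204x − 3094 = 0  ⟹  x² − 6x − 91 = 0
x = 13 or x = −7, giving (13, −6) and (−7, −18).
|(13, −6) − (−7, −18)| = √((20)² + (12)²) = 4√34.

4√34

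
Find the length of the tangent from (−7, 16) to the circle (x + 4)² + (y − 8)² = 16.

Centre (−4, 8), r² = 16. |PO|² = (−3)² + (8)² = 73.
The tangent meets the radius at right angles, so tangent² = |PO|² − r² = 73 − 16 = 57.

√57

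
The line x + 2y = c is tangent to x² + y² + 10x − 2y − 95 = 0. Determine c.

c = −3 ± 11√5

The line touches the circle iff its distance from (−5, 1) is 11:
|1·(−5) + 2·1 − c| / √5 = 11
|c − (−3)| = 11√5.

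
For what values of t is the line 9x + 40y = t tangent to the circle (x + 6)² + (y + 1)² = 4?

Tangency holds when the distance from the centre (−6, −1) to the line equals the radius 2:
|9·(−6) + 40·(−1) − t| / √1681 = 2
|t − (−94)| = 2·41, so t = −12 or t = −176.

t = −176 or t = −12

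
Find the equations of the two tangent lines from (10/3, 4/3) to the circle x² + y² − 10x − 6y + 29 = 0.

x + 2y = 6 and 2x + y = 8

Write the tangent as mx − y + (4/3 − m·(10/3)) = 0 and set its distance from the centre to √5:
[m·(5/3) − (5/3)]² = 5(m² + 1)
2m² + 5m + 2 = 0, so m = −1/2 or m = −2.
With m = −1/2: x + 2y = 6. With m = −2: 2x + y = 8.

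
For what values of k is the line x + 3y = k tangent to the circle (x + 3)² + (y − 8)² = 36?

k = 21 ± 6√10

For a tangent, require d(centre, line) = r = 6.
|1·(−3) + 3·8 − k| / √10 = 6
|k − (21)| = 6√10.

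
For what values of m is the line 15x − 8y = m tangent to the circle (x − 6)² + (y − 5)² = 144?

m = −154 or m = 254

The line touches the circle iff its distance from (6, 5) is 12:
|15·6 − 8·5 − m| / √289 = 12
|m − (50)| = 12·17, so m = 254 or m = −154.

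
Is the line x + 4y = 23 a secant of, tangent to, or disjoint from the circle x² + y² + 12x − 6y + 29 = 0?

disjoint

Substituting the line into the circle gives 17x² + 170x + 441 = 0.
Discriminant = (170)² − 4·17·(441) = −1088 < 0.
No real roots: the line does not meet the circle.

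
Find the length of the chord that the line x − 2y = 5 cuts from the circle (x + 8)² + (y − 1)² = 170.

Substitute y = (−5 + x)/2:
5x² + 50x − 375 = 0  ⟹  x² + 10x − 75 = 0
x = 5 or x = −15, giving (5, 0) and (−15, −10).
|(5, 0) − (−15, −10)| = √((20)² + (10)²) = 10√5.

10√5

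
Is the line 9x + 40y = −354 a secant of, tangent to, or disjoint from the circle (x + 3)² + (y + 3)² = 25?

d² = (9·(−3) + 40·(−3) − (−354))²/1681 = 42849/1681; r² = 25.
Since d² > r², the line lies outside the circle.

disjoint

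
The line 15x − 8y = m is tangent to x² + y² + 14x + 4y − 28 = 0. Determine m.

For a tangent, require d(centre, line) = r = 9.
|15·(−7) − 8·(−2) − m| / √289 = 9
|m − (−89)| = 9·17, so m = 64 or m = −242.

m = −242 or m = 64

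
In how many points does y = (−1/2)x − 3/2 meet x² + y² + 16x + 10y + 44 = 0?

1

Substituting the line into the circle gives 5x² + 50x + 125 = 0.
Δ = 2500 − 2500 = 0.
A repeated root: the line is tangent.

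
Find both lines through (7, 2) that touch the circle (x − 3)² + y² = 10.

x + 3y = 13 and 3x − y = 19

Let a tangent through (7, 2) have slope m. Its distance from (3, 0) must equal √10:
[m·(−4) − (−2)]² = 10(m² + 1)
3m² − 8m − 3 = 0, so m = −1/3 or m = 3.
With m = −1/3: x + 3y = 13. With m = 3: 3x − y = 19.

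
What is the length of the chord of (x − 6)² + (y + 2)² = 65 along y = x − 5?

Centre (6, −2), r² = 65. Perpendicular distance d from centre to line = |3| / √2 = 3/√2.
Half the chord is √(r² − d²) = √(121/2), so the full chord is 11√2.

11√2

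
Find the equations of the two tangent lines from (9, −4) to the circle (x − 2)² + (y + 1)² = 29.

Let a tangent through (9, −4) have slope m. Its distance from (2, −1) must equal √29:
[m·(−7) − (3)]² = 29(m² + 1)
10m² + 21m − 10 = 0, so m = −5/2 or m = 2/5.
Through (9, −4) these give 5x + 2y = 37 and 2x − 5y = 38.

5x + 2y = 37 and 2x − 5y = 38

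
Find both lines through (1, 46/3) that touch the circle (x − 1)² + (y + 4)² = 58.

7x + 3y = 53 and 7x − 3y = −39

Let a tangent through (1, 46/3) have slope m. Its distance from (1, −4) must equal √58:
(0m − (−58/3))² = 58(m² + 1)
9m² − 49 = 0, so m = −7/3 or m = 7/3.
With m = −7/3: 7x + 3y = 53. With m = 7/3: 7x − 3y = −39.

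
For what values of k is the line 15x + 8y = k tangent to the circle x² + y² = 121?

k = −187 or k = 187

Tangency holds when the distance from the centre (0, 0) to the line equals the radius 11:
|15·0 + 8·0 − k| / √289 = 11
|k| = 11·17, so k = 187 or k = −187.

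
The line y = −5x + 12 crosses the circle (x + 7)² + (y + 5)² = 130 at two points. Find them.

(2, 2) and (4, −8)

From the line, y = −5x + 12. Substituting:
26x² − 156x + 208 = 0  ⟹  x² − 6x + 8 = 0
x = 4 or x = 2, giving (4, −8) and (2, 2).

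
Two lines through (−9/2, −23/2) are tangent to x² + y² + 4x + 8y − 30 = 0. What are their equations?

Let a tangent through (−9/2, −23/2) have slope m. Its distance from (−2, −4) must equal 5√2:
(5/2m − (15/2))² = 50(m² + 1)
7m² + 6m − 1 = 0, so m = 1/7 or m = −1.
With m = 1/7: x − 7y = 76. With m = −1: x + y = −16.

x − 7y = 76 and x + y = −16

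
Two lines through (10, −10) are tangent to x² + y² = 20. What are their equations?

Write the tangent as mx − y + (−10 − m·(10)) = 0 and set its distance from the centre to 2√5:
[m·(−10) − (10)]² = 20(m² + 1)
2m² + 5m + 2 = 0, so m = −2 or m = −1/2.
With m = −2: 2x + y = 10. With m = −1/2: x + 2y = −10.

2x + y = 10 and x + 2y = −10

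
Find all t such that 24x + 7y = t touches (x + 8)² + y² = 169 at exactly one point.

t = −517 or t = 133

For a tangent, require d(centre, line) = r = 13.
|24·(−8) + 7·0 − t| / √625 = 13
|t − (−192)| = 13·25, so t = 133 or t = −517.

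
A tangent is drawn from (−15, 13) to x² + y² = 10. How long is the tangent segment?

Centre (0, 0), r² = 10. |PO|² = (−15)² + (13)² = 394.
By the tangent–radius right angle, tangent length = √(|PO|² − r²) = √384 = 8√6.

8√6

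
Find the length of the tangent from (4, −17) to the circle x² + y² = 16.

Centre (0, 0), r² = 16. |PO|² = (4)² + (−17)² = 305.
The tangent meets the radius at right angles, so tangent² = |PO|² − r² = 305 − 16 = 289.

17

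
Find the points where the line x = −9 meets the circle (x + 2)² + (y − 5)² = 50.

The line gives x = −9. Substituting into the circle:
y² − 10y + 24 = 0
y = 6 or y = 4, giving (−9, 6) and (−9, 4).

(−9, 4) and (−9, 6)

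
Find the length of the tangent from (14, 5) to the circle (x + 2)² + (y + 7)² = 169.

Centre (−2, −7), r² = 169. |PO|² = (16)² + (12)² = 400.
Power of the point: PT² = |PO|² − r² = 231, so PT = √231.

√231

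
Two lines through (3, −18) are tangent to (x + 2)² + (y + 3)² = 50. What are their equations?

x + y = −15 and 7x − y = 39

Write the tangent as mx − y + (−18 − m·(3)) = 0 and set its distance from the centre to 5√2:
(−5m − (15))² = 50(m² + 1)
m² − 6m − 7 = 0, so m = −1 or m = 7.
Through (3, −18) these give x + y = −15 and 7x − y = 39.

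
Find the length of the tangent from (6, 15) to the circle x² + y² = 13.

The centre is (0, 0) and r = √13. The square of the distance from P to the centre is 36 + 225 = 261.
Power of the point: PT² = |PO|² − r² = 248, so PT = 2√62.

2√62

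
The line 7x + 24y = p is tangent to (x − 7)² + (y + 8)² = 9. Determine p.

p = −218 or p = −68

For a tangent, require d(centre, line) = r = 3.
|7·7 + 24·(−8) − p| / √625 = 3
|p − (−143)| = 3·25, so p = −68 or p = −218.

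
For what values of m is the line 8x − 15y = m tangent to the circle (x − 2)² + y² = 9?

The line touches the circle iff its distance from (2, 0) is 3:
|8·2 − 15·0 − m| / √289 = 3
|m − (16)| = 3·17, so m = 67 or m = −35.

m = −35 or m = 67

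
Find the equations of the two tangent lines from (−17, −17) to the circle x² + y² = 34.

A line y − (−17) = m(x − (−17)) is tangent when its distance from (0, 0) is √34:
(17m − (17))² = 34(m² + 1)
15m² − 34m + 15 = 0, so m = 5/3 or m = 3/5.
With m = 5/3: 5x − 3y = −34. With m = 3/5: 3x − 5y = 34.

5x − 3y = −34 and 3x − 5y = 34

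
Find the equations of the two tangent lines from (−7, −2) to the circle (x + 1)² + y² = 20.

x + 2y = −11 and 2x − y = −12

Write the tangent as mx − y + (−2 − m·(−7)) = 0 and set its distance from the centre to 2√5:
[m·(6) − (2)]² = 20(m² + 1)
2m² − 3m − 2 = 0, so m = −1/2 or m = 2.
With m = −1/2: x + 2y = −11. With m = 2: 2x − y = −12.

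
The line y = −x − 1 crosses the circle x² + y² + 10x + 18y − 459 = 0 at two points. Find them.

Express y = −x − 1 and substitute into the circle:
2x² − 6x − 476 = 0  ⟹  x² − 3x − 238 = 0
x = 17 or x = −14, giving (17, −18) and (−14, 13).

(−14, 13) and (17, −18)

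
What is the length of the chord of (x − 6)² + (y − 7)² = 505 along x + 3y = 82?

Express y = (82 − x)/3 and substitute into the circle:
10x² − 230x − 500 = 0  ⟹  x² − 23x − 50 = 0
x = 25 or x = −2, giving (25, 19) and (−2, 28).
Chord length = distance between (25, 19) and (−2, 28) = √810 = 9√10.

9√10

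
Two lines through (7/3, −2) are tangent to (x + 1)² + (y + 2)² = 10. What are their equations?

3x + y = 5 and 3x − y = 9

Let a tangent through (7/3, −2) have slope m. Its distance from (−1, −2) must equal √10:
(−10/3m − (0))² = 10(m² + 1)
m² − 9 = 0, so m = −3 or m = 3.
Through (7/3, −2) these give 3x + y = 5 and 3x − y = 9.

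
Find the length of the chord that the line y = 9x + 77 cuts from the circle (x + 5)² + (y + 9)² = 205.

3√82

Substitute y = 9x + 77:
82x² + 1558x + 7216 = 0  ⟹  x² + 19x + 88 = 0
x = −8 or x = −11, giving (−8, 5) and (−11, −22).
Chord length = distance between (−8, 5) and (−11, −22) = √738 = 3√82.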